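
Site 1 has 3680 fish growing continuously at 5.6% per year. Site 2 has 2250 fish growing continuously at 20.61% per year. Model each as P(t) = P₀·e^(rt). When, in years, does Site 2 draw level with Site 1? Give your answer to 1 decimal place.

t ≈ 3.3 years

3680·e^(0.056t) = 2250·e^(0.2061t)
3680/2250 = e^((0.2061 − 0.056)t) → ln(1.63556) = 0.1501·t
t = 0.49198 / 0.1501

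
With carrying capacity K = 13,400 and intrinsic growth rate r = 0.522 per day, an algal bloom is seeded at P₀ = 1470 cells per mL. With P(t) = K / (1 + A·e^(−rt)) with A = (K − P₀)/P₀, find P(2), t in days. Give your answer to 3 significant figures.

≈ 3,470 cells per mL

A = (13400 − 1470)/1470 = 8.11565
P(2) = 13400 / (1 + 8.11565·e^(−0.522·2)) = 13400 / (1 + 8.11565·0.352044)
= 13400 / 3.85706 ≈ 3474.15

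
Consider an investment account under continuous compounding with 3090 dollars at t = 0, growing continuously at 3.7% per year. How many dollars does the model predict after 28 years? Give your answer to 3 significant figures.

P(28) = 3090 · e^(0.037·28) = 3090 · e^(1.036)
= 3090 · 2.81792 ≈ 8707.38

≈ 8,710 dollars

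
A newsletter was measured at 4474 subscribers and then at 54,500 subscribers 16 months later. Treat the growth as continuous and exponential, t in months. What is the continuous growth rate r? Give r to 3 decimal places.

54500 = 4474 · e^(r·16)
e^(16r) = 54500/4474 = 12.18149
r = ln(12.18149) / 16 = 2.49992 / 16

r ≈ 0.156 per month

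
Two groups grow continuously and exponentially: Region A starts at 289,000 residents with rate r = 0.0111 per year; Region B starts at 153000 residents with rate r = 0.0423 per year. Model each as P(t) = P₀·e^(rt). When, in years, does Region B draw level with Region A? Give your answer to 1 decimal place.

289000·e^(0.0111t) = 153000·e^(0.0423t)
289000/153000 = e^((0.0423 − 0.0111)t) → ln(1.88889) = 0.0312·t
t = 0.63599 / 0.0312

t ≈ 20.4 years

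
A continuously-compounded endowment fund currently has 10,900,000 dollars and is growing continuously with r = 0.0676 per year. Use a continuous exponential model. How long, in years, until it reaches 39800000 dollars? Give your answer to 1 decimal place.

t ≈ 19.2 years

39800000 = 10900000 · e^(0.0676·t)
t = ln(39800000/10900000) / 0.0676 = ln(3.65138) / 0.0676 = 1.2951 / 0.0676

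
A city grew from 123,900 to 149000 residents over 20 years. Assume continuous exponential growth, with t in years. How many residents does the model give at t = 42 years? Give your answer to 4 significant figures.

r = ln(149000/123900) / 20 ≈ 0.009224 per year
P(42) = 123900 · e^(0.009224·42) = 123900 · 1.47313 ≈ 182520.95

≈ 182,500 residents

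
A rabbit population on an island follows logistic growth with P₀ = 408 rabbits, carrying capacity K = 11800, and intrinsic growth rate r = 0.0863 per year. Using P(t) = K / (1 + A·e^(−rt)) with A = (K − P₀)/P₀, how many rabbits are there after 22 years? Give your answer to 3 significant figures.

A = (11800 − 408)/408 = 27.92157
P(22) = 11800 / (1 + 27.92157·e^(−0.0863·22)) = 11800 / (1 + 27.92157·0.149778)
= 11800 / 5.18204 ≈ 2277.09

≈ 2,280 rabbits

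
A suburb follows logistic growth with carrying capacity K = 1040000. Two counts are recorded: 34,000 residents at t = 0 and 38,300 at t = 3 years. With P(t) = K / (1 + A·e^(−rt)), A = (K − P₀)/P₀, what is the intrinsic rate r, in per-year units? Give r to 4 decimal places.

A = (1040000 − 34000)/34000 = 29.58824
38300 = 1040000/(1 + 29.58824·e^(−r·3)) → e^(−3r) = (27.15405 − 1)/29.58824 = 0.883934
r = −ln(0.883934)/3 = 0.12337/3

r ≈ 0.0411 per year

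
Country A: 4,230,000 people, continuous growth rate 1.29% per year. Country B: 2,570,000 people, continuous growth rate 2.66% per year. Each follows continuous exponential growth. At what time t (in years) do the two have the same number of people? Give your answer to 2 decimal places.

t ≈ 36.37 years

4230000·e^(0.0129t) = 2570000·e^(0.0266t)
4230000/2570000 = e^((0.0266 − 0.0129)t) → ln(1.64591) = 0.0137·t
t = 0.4983 / 0.0137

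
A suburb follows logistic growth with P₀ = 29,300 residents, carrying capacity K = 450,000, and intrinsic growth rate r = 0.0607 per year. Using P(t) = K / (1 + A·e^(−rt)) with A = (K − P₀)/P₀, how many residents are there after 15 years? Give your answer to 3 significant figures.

A = (450000 − 29300)/29300 = 14.35836
P(15) = 450000 / (1 + 14.35836·e^(−0.0607·15)) = 450000 / (1 + 14.35836·0.402323)
= 450000 / 6.7767 ≈ 66404.01

≈ 66,400 residents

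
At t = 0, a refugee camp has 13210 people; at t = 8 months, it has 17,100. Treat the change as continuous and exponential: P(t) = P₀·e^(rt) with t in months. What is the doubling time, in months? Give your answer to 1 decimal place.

r = ln(17100/13210) / 8 = ln(1.29447) / 8 ≈ 0.032263 per month
doubling time = ln 2 / |r| = 0.69315 / 0.032263

doubling time ≈ 21.5 months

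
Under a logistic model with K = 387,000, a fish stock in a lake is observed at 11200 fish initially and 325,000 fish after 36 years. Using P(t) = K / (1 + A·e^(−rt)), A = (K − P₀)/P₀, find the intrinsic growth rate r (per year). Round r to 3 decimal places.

r ≈ 0.144 per year

A = (387000 − 11200)/11200 = 33.55357
325000 = 387000/(1 + 33.55357·e^(−r·36)) → e^(−36r) = (1.19077 − 1)/33.55357 = 0.005686
r = −ln(0.005686)/36 = 5.16983/36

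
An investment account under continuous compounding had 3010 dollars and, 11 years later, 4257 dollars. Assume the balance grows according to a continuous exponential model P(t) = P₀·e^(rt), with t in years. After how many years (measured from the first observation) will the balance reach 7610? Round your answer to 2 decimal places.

r = ln(4257/3010) / 11 ≈ 0.031511 per year
t = ln(7610/3010) / r = 0.92752 / 0.031511 ≈ 29.435

t ≈ 29.43 years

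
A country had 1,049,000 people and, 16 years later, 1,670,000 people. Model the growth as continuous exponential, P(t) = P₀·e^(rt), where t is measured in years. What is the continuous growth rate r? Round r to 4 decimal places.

1670000 = 1049000 · e^(r·16)
e^(16r) = 1670000/1049000 = 1.59199
r = ln(1.59199) / 16 = 0.46499 / 16

r ≈ 0.0291 per year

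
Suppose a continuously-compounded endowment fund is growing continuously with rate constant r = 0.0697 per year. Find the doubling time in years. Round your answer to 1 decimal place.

doubling time = ln(2) / |r| = 0.69315 / 0.0697

doubling time ≈ 9.9 years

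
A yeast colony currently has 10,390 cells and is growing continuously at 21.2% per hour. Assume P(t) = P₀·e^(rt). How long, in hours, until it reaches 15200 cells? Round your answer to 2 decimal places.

15200 = 10390 · e^(0.212·t)
t = ln(15200/10390) / 0.212 = ln(1.46295) / 0.212 = 0.38045 / 0.212

t ≈ 1.79 hours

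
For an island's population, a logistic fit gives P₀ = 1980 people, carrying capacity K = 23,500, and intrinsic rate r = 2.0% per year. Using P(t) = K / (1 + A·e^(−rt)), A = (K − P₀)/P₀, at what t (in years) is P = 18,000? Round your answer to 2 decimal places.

A = (23500 − 1980)/1980 = 10.86869
18000 = 23500/(1 + 10.86869·e^(−0.02t)) → 1 + 10.86869·e^(−0.02t) = 1.30556
e^(−0.02t) = 0.028113 → t = ln(35.57025)/0.02 = 3.57151/0.02

t ≈ 178.58 years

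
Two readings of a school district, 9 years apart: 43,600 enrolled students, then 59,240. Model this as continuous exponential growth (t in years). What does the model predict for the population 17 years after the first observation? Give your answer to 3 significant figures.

≈ 77,800 enrolled students

r = ln(59240/43600) / 9 ≈ 0.03406 per year
P(17) = 43600 · e^(0.03406·17) = 43600 · 1.78429 ≈ 77794.98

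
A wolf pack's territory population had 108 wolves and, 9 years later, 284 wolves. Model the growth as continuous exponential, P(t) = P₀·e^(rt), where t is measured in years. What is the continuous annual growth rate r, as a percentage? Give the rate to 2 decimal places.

284 = 108 · e^(r·9)
e^(9r) = 284/108 = 2.62963
r = ln(2.62963) / 9 = 0.96684 / 9

r ≈ 10.74% per year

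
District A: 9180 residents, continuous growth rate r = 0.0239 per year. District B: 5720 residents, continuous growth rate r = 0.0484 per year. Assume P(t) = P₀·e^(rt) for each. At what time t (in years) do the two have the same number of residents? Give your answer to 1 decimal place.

9180·e^(0.0239t) = 5720·e^(0.0484t)
9180/5720 = e^((0.0484 − 0.0239)t) → ln(1.6049) = 0.0245·t
t = 0.47306 / 0.0245

t ≈ 19.3 years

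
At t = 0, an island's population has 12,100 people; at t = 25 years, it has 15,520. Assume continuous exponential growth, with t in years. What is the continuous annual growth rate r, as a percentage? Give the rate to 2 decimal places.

r ≈ 1.00% per year

15520 = 12100 · e^(r·25)
e^(25r) = 15520/12100 = 1.28264
r = ln(1.28264) / 25 = 0.24892 / 25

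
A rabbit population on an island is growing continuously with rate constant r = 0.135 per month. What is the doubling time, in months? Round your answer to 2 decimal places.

doubling time = ln(2) / |r| = 0.69315 / 0.135

doubling time ≈ 5.13 months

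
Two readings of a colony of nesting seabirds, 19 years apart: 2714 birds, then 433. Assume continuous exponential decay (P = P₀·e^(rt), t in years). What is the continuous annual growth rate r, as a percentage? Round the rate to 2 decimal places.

433 = 2714 · e^(r·19)
e^(19r) = 433/2714 = 0.15954
r = ln(0.15954) / 19 = -1.83544 / 19

r ≈ -9.66% per year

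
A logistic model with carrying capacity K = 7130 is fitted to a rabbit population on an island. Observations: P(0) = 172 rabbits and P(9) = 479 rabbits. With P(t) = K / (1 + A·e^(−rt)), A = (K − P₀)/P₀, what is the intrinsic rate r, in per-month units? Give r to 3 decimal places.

A = (7130 − 172)/172 = 40.45349
479 = 7130/(1 + 40.45349·e^(−r·9)) → e^(−9r) = (14.88518 − 1)/40.45349 = 0.343238
r = −ln(0.343238)/9 = 1.06933/9

r ≈ 0.119 per month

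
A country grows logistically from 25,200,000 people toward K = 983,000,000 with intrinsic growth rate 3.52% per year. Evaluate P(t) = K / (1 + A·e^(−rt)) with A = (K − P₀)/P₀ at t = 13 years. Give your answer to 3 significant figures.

≈ 39,200,000 people

A = (983000000 − 25200000)/25200000 = 38.00794
P(13) = 983000000 / (1 + 38.00794·e^(−0.0352·13)) = 983000000 / (1 + 38.00794·0.632801)
= 983000000 / 25.05144 ≈ 39239256.65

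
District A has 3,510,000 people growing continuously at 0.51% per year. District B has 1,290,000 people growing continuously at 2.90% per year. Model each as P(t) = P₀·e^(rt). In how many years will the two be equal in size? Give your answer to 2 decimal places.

3510000·e^(0.0051t) = 1290000·e^(0.029t)
3510000/1290000 = e^((0.029 − 0.0051)t) → ln(2.72093) = 0.0239·t
t = 1.00097 / 0.0239

t ≈ 41.88 years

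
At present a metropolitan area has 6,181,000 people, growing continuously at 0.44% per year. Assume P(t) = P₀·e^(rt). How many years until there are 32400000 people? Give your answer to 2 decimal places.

32400000 = 6181000 · e^(0.0044·t)
t = ln(32400000/6181000) / 0.0044 = ln(5.24187) / 0.0044 = 1.65668 / 0.0044

t ≈ 376.52 years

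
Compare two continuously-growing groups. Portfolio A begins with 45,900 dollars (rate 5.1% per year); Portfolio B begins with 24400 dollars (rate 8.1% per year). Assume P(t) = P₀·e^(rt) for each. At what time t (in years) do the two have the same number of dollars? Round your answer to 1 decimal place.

t ≈ 21.1 years

45900·e^(0.051t) = 24400·e^(0.081t)
45900/24400 = e^((0.081 − 0.051)t) → ln(1.88115) = 0.03·t
t = 0.63188 / 0.03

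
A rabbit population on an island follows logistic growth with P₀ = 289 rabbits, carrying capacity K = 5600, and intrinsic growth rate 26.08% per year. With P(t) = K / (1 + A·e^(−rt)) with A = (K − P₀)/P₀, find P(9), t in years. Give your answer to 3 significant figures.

≈ 2,030 rabbits

A = (5600 − 289)/289 = 18.37716
P(9) = 5600 / (1 + 18.37716·e^(−0.2608·9)) = 5600 / (1 + 18.37716·0.095637)
= 5600 / 2.75753 ≈ 2030.8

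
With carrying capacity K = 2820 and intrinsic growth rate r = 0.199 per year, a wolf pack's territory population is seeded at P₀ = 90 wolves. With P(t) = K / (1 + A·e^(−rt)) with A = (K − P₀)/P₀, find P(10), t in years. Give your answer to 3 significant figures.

A = (2820 − 90)/90 = 30.33333
P(10) = 2820 / (1 + 30.33333·e^(−0.199·10)) = 2820 / (1 + 30.33333·0.136695)
= 2820 / 5.14643 ≈ 547.95

≈ 548 wolves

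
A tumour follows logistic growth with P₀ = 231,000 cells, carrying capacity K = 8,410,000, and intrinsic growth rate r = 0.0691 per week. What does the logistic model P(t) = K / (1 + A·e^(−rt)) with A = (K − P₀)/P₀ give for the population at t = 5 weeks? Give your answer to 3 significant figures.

A = (8410000 − 231000)/231000 = 35.40693
P(5) = 8410000 / (1 + 35.40693·e^(−0.0691·5)) = 8410000 / (1 + 35.40693·0.707866)
= 8410000 / 26.06337 ≈ 322675.07

≈ 323,000 cells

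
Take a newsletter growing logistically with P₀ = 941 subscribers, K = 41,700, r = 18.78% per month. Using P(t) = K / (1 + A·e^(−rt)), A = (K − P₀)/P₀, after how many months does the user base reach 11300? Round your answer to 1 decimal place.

A = (41700 − 941)/941 = 43.31456
11300 = 41700/(1 + 43.31456·e^(−0.1878t)) → 1 + 43.31456·e^(−0.1878t) = 3.69027
e^(−0.1878t) = 0.06211 → t = ln(16.10048)/0.1878 = 2.77885/0.1878

t ≈ 14.8 months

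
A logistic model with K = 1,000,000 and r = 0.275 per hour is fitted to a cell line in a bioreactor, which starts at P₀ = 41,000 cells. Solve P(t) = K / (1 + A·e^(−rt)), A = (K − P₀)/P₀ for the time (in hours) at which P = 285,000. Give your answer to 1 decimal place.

t ≈ 8.1 hours

A = (1000000 − 41000)/41000 = 23.39024
285000 = 1000000/(1 + 23.39024·e^(−0.275t)) → 1 + 23.39024·e^(−0.275t) = 3.50877
e^(−0.275t) = 0.107257 → t = ln(9.32338)/0.275 = 2.23253/0.275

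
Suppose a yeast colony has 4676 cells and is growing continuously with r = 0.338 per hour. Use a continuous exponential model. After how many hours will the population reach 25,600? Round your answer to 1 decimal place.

t ≈ 5.0 hours

25600 = 4676 · e^(0.338·t)
t = ln(25600/4676) / 0.338 = ln(5.47476) / 0.338 = 1.70015 / 0.338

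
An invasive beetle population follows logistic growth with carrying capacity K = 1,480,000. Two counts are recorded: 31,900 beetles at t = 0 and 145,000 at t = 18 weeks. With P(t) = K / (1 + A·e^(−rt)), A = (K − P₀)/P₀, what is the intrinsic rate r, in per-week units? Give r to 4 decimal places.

A = (1480000 − 31900)/31900 = 45.39498
145000 = 1480000/(1 + 45.39498·e^(−r·18)) → e^(−18r) = (10.2069 − 1)/45.39498 = 0.202817
r = −ln(0.202817)/18 = 1.59545/18

r ≈ 0.0886 per week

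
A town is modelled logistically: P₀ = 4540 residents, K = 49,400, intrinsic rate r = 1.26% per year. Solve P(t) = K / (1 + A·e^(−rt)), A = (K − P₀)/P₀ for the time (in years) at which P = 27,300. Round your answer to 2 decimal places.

t ≈ 198.57 years

A = (49400 − 4540)/4540 = 9.88106
27300 = 49400/(1 + 9.88106·e^(−0.0126t)) → 1 + 9.88106·e^(−0.0126t) = 1.80952
e^(−0.0126t) = 0.081927 → t = ln(12.20601)/0.0126 = 2.50193/0.0126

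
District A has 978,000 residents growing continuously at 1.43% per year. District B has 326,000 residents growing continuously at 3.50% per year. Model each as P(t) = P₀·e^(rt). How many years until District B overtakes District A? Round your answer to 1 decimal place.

978000·e^(0.0143t) = 326000·e^(0.035t)
978000/326000 = e^((0.035 − 0.0143)t) → ln(3) = 0.0207·t
t = 1.09861 / 0.0207

t ≈ 53.1 years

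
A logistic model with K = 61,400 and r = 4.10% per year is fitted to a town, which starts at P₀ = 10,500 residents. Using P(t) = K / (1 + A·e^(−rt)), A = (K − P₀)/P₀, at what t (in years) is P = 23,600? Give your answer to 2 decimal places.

t ≈ 27.01 years

A = (61400 − 10500)/10500 = 4.84762
23600 = 61400/(1 + 4.84762·e^(−0.041t)) → 1 + 4.84762·e^(−0.041t) = 2.60169
e^(−0.041t) = 0.330409 → t = ln(3.02656)/0.041 = 1.10743/0.041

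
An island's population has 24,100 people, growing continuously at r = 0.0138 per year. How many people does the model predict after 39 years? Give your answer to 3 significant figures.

≈ 41,300 people

P(39) = 24100 · e^(0.0138·39) = 24100 · e^(0.5382)
= 24100 · 1.71292 ≈ 41281.39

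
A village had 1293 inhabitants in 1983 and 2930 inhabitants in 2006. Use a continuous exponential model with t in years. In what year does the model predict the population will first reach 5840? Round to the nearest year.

year 2025

r = ln(2930/1293) / 23 = 0.81804/23 ≈ 0.035567 per year
t = ln(5840/1293) / r = 1.50777/0.035567 ≈ 42.39 years after 1983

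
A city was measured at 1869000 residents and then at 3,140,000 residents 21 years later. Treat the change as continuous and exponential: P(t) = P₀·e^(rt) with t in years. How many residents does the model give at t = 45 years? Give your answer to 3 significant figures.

≈ 5,680,000 residents

r = ln(3140000/1869000) / 21 ≈ 0.024706 per year
P(45) = 1869000 · e^(0.024706·45) = 1869000 · 3.03969 ≈ 5681180.87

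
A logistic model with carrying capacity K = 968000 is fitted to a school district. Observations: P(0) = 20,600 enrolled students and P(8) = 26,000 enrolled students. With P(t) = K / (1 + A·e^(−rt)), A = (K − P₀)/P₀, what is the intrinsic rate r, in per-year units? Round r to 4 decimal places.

A = (968000 − 20600)/20600 = 45.99029
26000 = 968000/(1 + 45.99029·e^(−r·8)) → e^(−8r) = (37.23077 − 1)/45.99029 = 0.787792
r = −ln(0.787792)/8 = 0.23852/8

r ≈ 0.0298 per year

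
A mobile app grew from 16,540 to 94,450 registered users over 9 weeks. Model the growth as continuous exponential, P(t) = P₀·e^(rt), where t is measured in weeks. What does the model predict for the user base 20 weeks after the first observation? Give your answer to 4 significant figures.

≈ 794,400 registered users

r = ln(94450/16540) / 9 ≈ 0.193588 per week
P(20) = 16540 · e^(0.193588·20) = 16540 · 48.02651 ≈ 794358.45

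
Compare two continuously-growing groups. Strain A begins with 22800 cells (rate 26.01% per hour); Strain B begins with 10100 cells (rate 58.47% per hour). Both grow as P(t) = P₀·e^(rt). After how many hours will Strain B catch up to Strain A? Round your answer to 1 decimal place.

22800·e^(0.2601t) = 10100·e^(0.5847t)
22800/10100 = e^((0.5847 − 0.2601)t) → ln(2.25743) = 0.3246·t
t = 0.81423 / 0.3246

t ≈ 2.5 hours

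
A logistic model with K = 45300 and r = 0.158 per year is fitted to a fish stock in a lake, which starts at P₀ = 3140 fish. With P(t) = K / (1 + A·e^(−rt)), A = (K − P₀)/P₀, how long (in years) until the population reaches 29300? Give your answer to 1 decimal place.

A = (45300 − 3140)/3140 = 13.42675
29300 = 45300/(1 + 13.42675·e^(−0.158t)) → 1 + 13.42675·e^(−0.158t) = 1.54608
e^(−0.158t) = 0.040671 → t = ln(24.58774)/0.158 = 3.20225/0.158

t ≈ 20.3 years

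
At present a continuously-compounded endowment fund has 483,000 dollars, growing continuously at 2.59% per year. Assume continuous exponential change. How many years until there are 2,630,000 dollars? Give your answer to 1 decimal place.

2630000 = 483000 · e^(0.0259·t)
t = ln(2630000/483000) / 0.0259 = ln(5.44513) / 0.0259 = 1.69472 / 0.0259

t ≈ 65.4 years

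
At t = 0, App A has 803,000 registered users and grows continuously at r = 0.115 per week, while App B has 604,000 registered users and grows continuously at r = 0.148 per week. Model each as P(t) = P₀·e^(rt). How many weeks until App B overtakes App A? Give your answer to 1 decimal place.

t ≈ 8.6 weeks

803000·e^(0.115t) = 604000·e^(0.148t)
803000/604000 = e^((0.148 − 0.115)t) → ln(1.32947) = 0.033·t
t = 0.28478 / 0.033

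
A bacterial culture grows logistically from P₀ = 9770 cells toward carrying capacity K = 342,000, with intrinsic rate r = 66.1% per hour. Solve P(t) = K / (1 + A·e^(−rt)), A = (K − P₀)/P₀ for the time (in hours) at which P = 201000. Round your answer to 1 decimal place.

t ≈ 5.9 hours

A = (342000 − 9770)/9770 = 34.00512
201000 = 342000/(1 + 34.00512·e^(−0.661t)) → 1 + 34.00512·e^(−0.661t) = 1.70149
e^(−0.661t) = 0.020629 → t = ln(48.47538)/0.661 = 3.88106/0.661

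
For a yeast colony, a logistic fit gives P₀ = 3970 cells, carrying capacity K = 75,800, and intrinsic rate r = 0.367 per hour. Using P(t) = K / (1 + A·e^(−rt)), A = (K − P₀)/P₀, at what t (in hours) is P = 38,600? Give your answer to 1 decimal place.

t ≈ 8.0 hours

A = (75800 − 3970)/3970 = 18.0932
38600 = 75800/(1 + 18.0932·e^(−0.367t)) → 1 + 18.0932·e^(−0.367t) = 1.96373
e^(−0.367t) = 0.053265 → t = ln(18.77413)/0.367 = 2.93248/0.367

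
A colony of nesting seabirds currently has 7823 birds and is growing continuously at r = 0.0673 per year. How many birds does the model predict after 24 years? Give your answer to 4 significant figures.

P(24) = 7823 · e^(0.0673·24) = 7823 · e^(1.6152)
= 7823 · 5.02889 ≈ 39341.03

≈ 39,340 birds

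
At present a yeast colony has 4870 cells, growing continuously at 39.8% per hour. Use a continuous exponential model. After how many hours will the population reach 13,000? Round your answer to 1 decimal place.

t ≈ 2.5 hours

13000 = 4870 · e^(0.398·t)
t = ln(13000/4870) / 0.398 = ln(2.6694) / 0.398 = 0.98186 / 0.398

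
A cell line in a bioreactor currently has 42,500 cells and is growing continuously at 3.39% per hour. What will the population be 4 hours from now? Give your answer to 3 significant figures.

≈ 48,700 cells

P(4) = 42500 · e^(0.0339·4) = 42500 · e^(0.1356)
= 42500 · 1.14522 ≈ 48672.01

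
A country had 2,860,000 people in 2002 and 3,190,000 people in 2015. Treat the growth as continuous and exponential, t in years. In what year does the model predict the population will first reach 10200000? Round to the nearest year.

year 2153

r = ln(3190000/2860000) / 13 = 0.1092/13 ≈ 0.0084 per year
t = ln(10200000/2860000) / r = 1.27157/0.0084 ≈ 151.38 years after 2002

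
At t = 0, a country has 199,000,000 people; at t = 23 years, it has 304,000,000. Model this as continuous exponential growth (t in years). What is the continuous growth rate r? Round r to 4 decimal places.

r ≈ 0.0184 per year

304000000 = 199000000 · e^(r·23)
e^(23r) = 304000000/199000000 = 1.52764
r = ln(1.52764) / 23 = 0.42372 / 23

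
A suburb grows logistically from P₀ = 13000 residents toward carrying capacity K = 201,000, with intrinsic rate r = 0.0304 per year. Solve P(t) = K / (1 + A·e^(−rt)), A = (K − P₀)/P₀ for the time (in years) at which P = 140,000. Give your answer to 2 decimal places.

t ≈ 115.21 years

A = (201000 − 13000)/13000 = 14.46154
140000 = 201000/(1 + 14.46154·e^(−0.0304t)) → 1 + 14.46154·e^(−0.0304t) = 1.43571
e^(−0.0304t) = 0.030129 → t = ln(33.19042)/0.0304 = 3.50226/0.0304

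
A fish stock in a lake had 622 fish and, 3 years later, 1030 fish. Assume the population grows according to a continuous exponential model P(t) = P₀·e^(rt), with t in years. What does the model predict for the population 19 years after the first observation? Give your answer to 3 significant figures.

≈ 15,200 fish

r = ln(1030/622) / 3 ≈ 0.168125 per year
P(19) = 622 · e^(0.168125·19) = 622 · 24.39477 ≈ 15173.54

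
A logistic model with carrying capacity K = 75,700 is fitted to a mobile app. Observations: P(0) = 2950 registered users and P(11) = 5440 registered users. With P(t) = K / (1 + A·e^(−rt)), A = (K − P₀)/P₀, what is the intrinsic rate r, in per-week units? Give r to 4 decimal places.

A = (75700 − 2950)/2950 = 24.66102
5440 = 75700/(1 + 24.66102·e^(−r·11)) → e^(−11r) = (13.91544 − 1)/24.66102 = 0.523719
r = −ln(0.523719)/11 = 0.6468/11

r ≈ 0.0588 per week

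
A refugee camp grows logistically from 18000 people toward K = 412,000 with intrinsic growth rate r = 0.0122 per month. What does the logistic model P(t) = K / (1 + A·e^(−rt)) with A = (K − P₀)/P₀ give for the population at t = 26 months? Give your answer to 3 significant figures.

≈ 24,300 people

A = (412000 − 18000)/18000 = 21.88889
P(26) = 412000 / (1 + 21.88889·e^(−0.0122·26)) = 412000 / (1 + 21.88889·0.728185)
= 412000 / 16.93916 ≈ 24322.34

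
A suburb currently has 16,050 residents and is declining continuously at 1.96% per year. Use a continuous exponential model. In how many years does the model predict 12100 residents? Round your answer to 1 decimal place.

12100 = 16050 · e^(-0.0196·t)
t = ln(12100/16050) / -0.0196 = ln(0.75389) / -0.0196 = -0.2825 / -0.0196

t ≈ 14.4 years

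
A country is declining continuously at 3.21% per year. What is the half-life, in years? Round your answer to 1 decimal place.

half-life = ln(2) / |r| = 0.69315 / 0.0321

half-life ≈ 21.6 years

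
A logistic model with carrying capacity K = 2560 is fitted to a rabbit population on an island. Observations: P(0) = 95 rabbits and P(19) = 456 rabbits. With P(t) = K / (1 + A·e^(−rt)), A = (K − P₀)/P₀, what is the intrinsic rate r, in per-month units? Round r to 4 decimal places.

A = (2560 − 95)/95 = 25.94737
456 = 2560/(1 + 25.94737·e^(−r·19)) → e^(−19r) = (5.61404 − 1)/25.94737 = 0.177823
r = −ln(0.177823)/19 = 1.72697/19

r ≈ 0.0909 per month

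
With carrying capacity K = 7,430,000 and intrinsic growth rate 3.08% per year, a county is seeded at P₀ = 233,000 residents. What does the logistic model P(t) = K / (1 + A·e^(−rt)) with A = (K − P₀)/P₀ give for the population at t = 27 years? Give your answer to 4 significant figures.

≈ 514,300 residents

A = (7430000 − 233000)/233000 = 30.88841
P(27) = 7430000 / (1 + 30.88841·e^(−0.0308·27)) = 7430000 / (1 + 30.88841·0.435352)
= 7430000 / 14.44734 ≈ 514281.63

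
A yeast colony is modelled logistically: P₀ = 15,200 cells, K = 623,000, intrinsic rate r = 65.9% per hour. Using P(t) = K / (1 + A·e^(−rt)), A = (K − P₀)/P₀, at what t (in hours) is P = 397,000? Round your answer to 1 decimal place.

t ≈ 6.5 hours

A = (623000 − 15200)/15200 = 39.98684
397000 = 623000/(1 + 39.98684·e^(−0.659t)) → 1 + 39.98684·e^(−0.659t) = 1.56927
e^(−0.659t) = 0.014236 → t = ln(70.24237)/0.659 = 4.25195/0.659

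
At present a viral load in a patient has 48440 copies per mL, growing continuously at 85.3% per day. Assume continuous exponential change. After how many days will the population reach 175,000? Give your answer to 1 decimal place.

t ≈ 1.5 days

175000 = 48440 · e^(0.853·t)
t = ln(175000/48440) / 0.853 = ln(3.61272) / 0.853 = 1.28446 / 0.853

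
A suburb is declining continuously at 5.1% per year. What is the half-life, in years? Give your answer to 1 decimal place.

half-life = ln(2) / |r| = 0.69315 / 0.051

half-life ≈ 13.6 years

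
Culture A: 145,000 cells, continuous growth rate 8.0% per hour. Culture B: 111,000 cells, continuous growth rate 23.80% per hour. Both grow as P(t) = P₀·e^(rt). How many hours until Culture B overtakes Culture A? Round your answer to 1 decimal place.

145000·e^(0.08t) = 111000·e^(0.238t)
145000/111000 = e^((0.238 − 0.08)t) → ln(1.30631) = 0.158·t
t = 0.2672 / 0.158

t ≈ 1.7 hours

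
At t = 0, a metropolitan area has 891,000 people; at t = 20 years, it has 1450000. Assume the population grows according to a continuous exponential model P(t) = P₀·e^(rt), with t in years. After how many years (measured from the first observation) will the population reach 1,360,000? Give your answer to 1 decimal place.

t ≈ 17.4 years

r = ln(1450000/891000) / 20 ≈ 0.024349 per year
t = ln(1360000/891000) / r = 0.4229 / 0.024349 ≈ 17.368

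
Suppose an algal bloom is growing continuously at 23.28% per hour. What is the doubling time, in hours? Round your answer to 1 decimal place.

doubling time = ln(2) / |r| = 0.69315 / 0.2328

doubling time ≈ 3.0 hours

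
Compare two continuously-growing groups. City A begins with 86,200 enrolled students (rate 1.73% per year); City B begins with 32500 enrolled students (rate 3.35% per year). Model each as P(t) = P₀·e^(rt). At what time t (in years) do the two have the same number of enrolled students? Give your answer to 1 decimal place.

t ≈ 60.2 years

86200·e^(0.0173t) = 32500·e^(0.0335t)
86200/32500 = e^((0.0335 − 0.0173)t) → ln(2.65231) = 0.0162·t
t = 0.97543 / 0.0162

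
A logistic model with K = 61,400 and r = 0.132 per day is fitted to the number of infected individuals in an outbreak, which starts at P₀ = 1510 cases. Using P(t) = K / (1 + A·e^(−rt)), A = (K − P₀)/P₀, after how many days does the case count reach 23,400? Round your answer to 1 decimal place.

t ≈ 24.2 days

A = (61400 − 1510)/1510 = 39.66225
23400 = 61400/(1 + 39.66225·e^(−0.132t)) → 1 + 39.66225·e^(−0.132t) = 2.62393
e^(−0.132t) = 0.040944 → t = ln(24.4236)/0.132 = 3.19555/0.132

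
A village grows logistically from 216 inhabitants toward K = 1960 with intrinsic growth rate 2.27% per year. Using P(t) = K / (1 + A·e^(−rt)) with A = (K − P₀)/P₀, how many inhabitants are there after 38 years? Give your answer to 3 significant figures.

≈ 445 inhabitants

A = (1960 − 216)/216 = 8.07407
P(38) = 1960 / (1 + 8.07407·e^(−0.0227·38)) = 1960 / (1 + 8.07407·0.422063)
= 1960 / 4.40777 ≈ 444.67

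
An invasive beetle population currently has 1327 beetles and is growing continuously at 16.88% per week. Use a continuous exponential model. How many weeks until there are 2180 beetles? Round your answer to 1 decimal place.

t ≈ 2.9 weeks

2180 = 1327 · e^(0.1688·t)
t = ln(2180/1327) / 0.1688 = ln(1.6428) / 0.1688 = 0.4964 / 0.1688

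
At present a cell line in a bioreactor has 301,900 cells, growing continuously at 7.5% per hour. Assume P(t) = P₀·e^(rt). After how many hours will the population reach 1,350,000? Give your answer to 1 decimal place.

1350000 = 301900 · e^(0.075·t)
t = ln(1350000/301900) / 0.075 = ln(4.47168) / 0.075 = 1.49776 / 0.075

t ≈ 20.0 hours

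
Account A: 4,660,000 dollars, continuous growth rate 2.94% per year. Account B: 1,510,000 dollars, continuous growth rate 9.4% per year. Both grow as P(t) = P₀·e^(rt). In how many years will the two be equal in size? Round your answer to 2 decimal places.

4660000·e^(0.0294t) = 1510000·e^(0.094t)
4660000/1510000 = e^((0.094 − 0.0294)t) → ln(3.08609) = 0.0646·t
t = 1.12691 / 0.0646

t ≈ 17.44 years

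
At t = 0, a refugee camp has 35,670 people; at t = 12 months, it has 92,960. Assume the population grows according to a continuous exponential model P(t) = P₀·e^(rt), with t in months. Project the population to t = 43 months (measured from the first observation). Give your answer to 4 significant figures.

r = ln(92960/35670) / 12 ≈ 0.079822 per month
P(43) = 35670 · e^(0.079822·43) = 35670 · 30.94864 ≈ 1103938.08

≈ 1,104,000 people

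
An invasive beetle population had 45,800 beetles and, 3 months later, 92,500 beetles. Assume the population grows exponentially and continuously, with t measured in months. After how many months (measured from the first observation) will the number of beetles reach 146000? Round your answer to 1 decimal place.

t ≈ 4.9 months

r = ln(92500/45800) / 3 ≈ 0.234308 per month
t = ln(146000/45800) / r = 1.15932 / 0.234308 ≈ 4.948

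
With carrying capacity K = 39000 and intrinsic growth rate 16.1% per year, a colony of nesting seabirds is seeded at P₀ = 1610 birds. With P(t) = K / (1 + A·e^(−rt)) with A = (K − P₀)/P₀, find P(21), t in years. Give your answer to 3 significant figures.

A = (39000 − 1610)/1610 = 23.2236
P(21) = 39000 / (1 + 23.2236·e^(−0.161·21)) = 39000 / (1 + 23.2236·0.034013)
= 39000 / 1.78991 ≈ 21788.75

≈ 21,800 birds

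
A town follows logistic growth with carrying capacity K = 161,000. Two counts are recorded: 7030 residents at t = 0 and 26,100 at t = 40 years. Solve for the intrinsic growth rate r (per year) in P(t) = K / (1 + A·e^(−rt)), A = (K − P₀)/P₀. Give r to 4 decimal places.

A = (161000 − 7030)/7030 = 21.90185
26100 = 161000/(1 + 21.90185·e^(−r·40)) → e^(−40r) = (6.16858 − 1)/21.90185 = 0.235988
r = −ln(0.235988)/40 = 1.44397/40

r ≈ 0.0361 per year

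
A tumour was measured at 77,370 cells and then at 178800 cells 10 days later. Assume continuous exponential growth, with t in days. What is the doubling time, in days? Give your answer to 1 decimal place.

doubling time ≈ 8.3 days

r = ln(178800/77370) / 10 = ln(2.31097) / 10 ≈ 0.083767 per day
doubling time = ln 2 / |r| = 0.69315 / 0.083767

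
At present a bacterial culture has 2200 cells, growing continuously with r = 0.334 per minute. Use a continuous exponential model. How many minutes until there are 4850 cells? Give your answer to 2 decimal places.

4850 = 2200 · e^(0.334·t)
t = ln(4850/2200) / 0.334 = ln(2.20455) / 0.334 = 0.79052 / 0.334

t ≈ 2.37 minutes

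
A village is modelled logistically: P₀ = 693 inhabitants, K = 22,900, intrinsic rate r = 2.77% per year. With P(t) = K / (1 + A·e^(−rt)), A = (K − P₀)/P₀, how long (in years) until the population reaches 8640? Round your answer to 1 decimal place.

t ≈ 107.1 years

A = (22900 − 693)/693 = 32.04473
8640 = 22900/(1 + 32.04473·e^(−0.0277t)) → 1 + 32.04473·e^(−0.0277t) = 2.65046
e^(−0.0277t) = 0.051505 → t = ln(19.4156)/0.0277 = 2.96608/0.0277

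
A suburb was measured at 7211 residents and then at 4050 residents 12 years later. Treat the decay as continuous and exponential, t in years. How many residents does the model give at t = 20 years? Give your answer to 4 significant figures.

r = ln(4050/7211) / 12 ≈ -0.048074 per year
P(20) = 7211 · e^(-0.048074·20) = 7211 · 0.38232 ≈ 2756.94

≈ 2,757 residents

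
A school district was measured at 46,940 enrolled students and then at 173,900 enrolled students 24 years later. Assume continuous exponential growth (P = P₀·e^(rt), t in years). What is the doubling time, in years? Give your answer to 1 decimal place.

r = ln(173900/46940) / 24 = ln(3.70473) / 24 ≈ 0.054567 per year
doubling time = ln 2 / |r| = 0.69315 / 0.054567

doubling time ≈ 12.7 years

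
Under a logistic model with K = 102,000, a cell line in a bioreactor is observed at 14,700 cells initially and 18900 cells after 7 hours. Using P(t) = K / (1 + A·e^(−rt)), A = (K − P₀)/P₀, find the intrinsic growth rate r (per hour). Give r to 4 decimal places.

r ≈ 0.0429 per hour

A = (102000 − 14700)/14700 = 5.93878
18900 = 102000/(1 + 5.93878·e^(−r·7)) → e^(−7r) = (5.39683 − 1)/5.93878 = 0.740359
r = −ln(0.740359)/7 = 0.30062/7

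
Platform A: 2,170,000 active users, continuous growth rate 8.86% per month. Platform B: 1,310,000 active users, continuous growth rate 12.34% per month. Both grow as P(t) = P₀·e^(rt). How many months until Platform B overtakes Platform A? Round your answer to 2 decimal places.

2170000·e^(0.0886t) = 1310000·e^(0.1234t)
2170000/1310000 = e^((0.1234 − 0.0886)t) → ln(1.65649) = 0.0348·t
t = 0.5047 / 0.0348

t ≈ 14.50 months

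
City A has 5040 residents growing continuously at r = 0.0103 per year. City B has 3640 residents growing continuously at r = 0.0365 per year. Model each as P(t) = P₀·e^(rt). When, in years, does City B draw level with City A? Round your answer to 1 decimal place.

5040·e^(0.0103t) = 3640·e^(0.0365t)
5040/3640 = e^((0.0365 − 0.0103)t) → ln(1.38462) = 0.0262·t
t = 0.32542 / 0.0262

t ≈ 12.4 years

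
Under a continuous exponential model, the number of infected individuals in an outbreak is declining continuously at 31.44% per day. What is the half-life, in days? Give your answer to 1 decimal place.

half-life ≈ 2.2 days

half-life = ln(2) / |r| = 0.69315 / 0.3144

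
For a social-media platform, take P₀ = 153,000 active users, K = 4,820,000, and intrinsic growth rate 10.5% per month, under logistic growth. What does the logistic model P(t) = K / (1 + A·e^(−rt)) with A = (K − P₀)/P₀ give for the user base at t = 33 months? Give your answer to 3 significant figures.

A = (4820000 − 153000)/153000 = 30.50327
P(33) = 4820000 / (1 + 30.50327·e^(−0.105·33)) = 4820000 / (1 + 30.50327·0.031273)
= 4820000 / 1.95393 ≈ 2466824.71

≈ 2,470,000 active users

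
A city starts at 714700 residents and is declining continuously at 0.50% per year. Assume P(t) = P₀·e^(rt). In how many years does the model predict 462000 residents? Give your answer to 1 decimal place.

462000 = 714700 · e^(-0.005·t)
t = ln(462000/714700) / -0.005 = ln(0.64643) / -0.005 = -0.4363 / -0.005

t ≈ 87.3 years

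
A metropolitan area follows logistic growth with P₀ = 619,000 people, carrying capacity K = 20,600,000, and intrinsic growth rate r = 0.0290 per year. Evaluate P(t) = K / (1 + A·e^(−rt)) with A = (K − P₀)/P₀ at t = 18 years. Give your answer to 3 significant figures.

≈ 1,020,000 people

A = (20600000 − 619000)/619000 = 32.27948
P(18) = 20600000 / (1 + 32.27948·e^(−0.029·18)) = 20600000 / (1 + 32.27948·0.593333)
= 20600000 / 20.15247 ≈ 1022207.07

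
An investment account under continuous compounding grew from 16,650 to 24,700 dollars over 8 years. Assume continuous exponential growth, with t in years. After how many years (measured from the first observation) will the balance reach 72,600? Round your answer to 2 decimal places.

r = ln(24700/16650) / 8 ≈ 0.049299 per year
t = ln(72600/16650) / r = 1.47255 / 0.049299 ≈ 29.87

t ≈ 29.87 years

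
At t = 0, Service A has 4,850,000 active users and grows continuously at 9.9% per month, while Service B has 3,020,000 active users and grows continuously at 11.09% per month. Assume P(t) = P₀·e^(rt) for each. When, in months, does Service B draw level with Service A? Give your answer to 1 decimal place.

4850000·e^(0.099t) = 3020000·e^(0.1109t)
4850000/3020000 = e^((0.1109 − 0.099)t) → ln(1.60596) = 0.0119·t
t = 0.47372 / 0.0119

t ≈ 39.8 months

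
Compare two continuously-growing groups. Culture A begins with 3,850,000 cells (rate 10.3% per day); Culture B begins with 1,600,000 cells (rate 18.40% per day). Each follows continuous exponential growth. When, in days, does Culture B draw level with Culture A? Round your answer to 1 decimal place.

3850000·e^(0.103t) = 1600000·e^(0.184t)
3850000/1600000 = e^((0.184 − 0.103)t) → ln(2.40625) = 0.081·t
t = 0.87807 / 0.081

t ≈ 10.8 days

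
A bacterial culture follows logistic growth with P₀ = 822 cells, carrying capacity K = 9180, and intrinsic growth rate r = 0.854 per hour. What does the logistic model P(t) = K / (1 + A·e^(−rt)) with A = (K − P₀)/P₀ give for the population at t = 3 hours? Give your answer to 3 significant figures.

≈ 5,140 cells

A = (9180 − 822)/822 = 10.16788
P(3) = 9180 / (1 + 10.16788·e^(−0.854·3)) = 9180 / (1 + 10.16788·0.07715)
= 9180 / 1.78446 ≈ 5144.43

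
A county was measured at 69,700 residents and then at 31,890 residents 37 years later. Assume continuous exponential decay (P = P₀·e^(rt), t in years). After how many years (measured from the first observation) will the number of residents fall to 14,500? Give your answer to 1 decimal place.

t ≈ 74.3 years

r = ln(31890/69700) / 37 ≈ -0.021133 per year
t = ln(14500/69700) / r = -1.57005 / -0.021133 ≈ 74.295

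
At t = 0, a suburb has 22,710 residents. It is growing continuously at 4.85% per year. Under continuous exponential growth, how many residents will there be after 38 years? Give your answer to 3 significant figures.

≈ 143,000 residents

P(38) = 22710 · e^(0.0485·38) = 22710 · e^(1.843)
= 22710 · 6.31546 ≈ 143424.01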